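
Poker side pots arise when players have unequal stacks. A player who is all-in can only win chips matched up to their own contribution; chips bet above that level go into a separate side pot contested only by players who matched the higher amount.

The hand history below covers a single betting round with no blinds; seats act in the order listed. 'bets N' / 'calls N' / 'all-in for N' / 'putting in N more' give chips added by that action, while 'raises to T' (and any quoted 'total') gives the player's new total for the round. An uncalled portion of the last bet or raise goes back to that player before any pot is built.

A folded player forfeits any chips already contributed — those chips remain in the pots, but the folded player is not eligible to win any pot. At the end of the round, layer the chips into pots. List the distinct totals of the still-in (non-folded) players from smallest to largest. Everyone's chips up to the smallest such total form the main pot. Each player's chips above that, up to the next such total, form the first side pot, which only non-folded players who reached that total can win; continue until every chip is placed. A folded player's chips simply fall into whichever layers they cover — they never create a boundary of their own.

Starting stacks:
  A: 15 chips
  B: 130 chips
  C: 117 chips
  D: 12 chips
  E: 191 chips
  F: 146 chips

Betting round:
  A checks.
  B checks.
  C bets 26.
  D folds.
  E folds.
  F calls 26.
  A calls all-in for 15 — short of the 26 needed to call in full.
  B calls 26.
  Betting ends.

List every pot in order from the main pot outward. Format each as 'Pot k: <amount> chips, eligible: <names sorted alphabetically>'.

Pot 1: 60 chips, eligible: A, B, C, F
Pot 2: 33 chips, eligible: B, C, F

Derivation:
Contributions: A=15, B=26, C=26, F=26
Folded: D, E
Pot levels (distinct totals of non-folded players): 15, 26
Layer 1-15: 15 each from A, B, C, F = 15*4 = 60 chips; eligible A, B, C, F
Layer 16-26: 11 each from B, C, F = 11*3 = 33 chips; eligible B, C, F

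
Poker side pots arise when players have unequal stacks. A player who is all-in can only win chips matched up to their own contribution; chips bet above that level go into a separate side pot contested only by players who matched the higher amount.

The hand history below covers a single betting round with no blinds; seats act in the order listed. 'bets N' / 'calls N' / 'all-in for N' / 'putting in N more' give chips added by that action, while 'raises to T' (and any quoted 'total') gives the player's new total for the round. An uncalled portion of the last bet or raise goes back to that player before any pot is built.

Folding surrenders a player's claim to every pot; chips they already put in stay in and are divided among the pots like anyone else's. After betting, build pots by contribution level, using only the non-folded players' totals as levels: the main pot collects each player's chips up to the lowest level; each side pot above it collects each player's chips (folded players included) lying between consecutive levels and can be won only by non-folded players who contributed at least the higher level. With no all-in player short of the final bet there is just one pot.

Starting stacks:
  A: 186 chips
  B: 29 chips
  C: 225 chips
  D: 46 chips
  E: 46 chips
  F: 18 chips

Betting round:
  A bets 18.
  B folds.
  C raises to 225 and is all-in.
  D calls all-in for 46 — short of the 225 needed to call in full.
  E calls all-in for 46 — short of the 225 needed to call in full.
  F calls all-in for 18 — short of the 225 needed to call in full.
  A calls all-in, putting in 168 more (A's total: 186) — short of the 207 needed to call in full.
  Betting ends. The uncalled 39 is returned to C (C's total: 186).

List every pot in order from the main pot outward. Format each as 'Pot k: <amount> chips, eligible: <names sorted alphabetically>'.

Pot 1: 90 chips, eligible: A, C, D, E, F
Pot 2: 112 chips, eligible: A, C, D, E
Pot 3: 280 chips, eligible: A, C

Derivation:
Contributions (after 39 returned to C): A=186, C=186, D=46, E=46, F=18
Folded: B
Pot levels (distinct totals of non-folded players): 18, 46, 186
Layer 1-18: 18 each from A, C, D, E, F = 18*5 = 90 chips; eligible A, C, D, E, F
Layer 19-46: 28 each from A, C, D, E = 28*4 = 112 chips; eligible A, C, D, E
Layer 47-186: 140 each from A, C = 140*2 = 280 chips; eligible A, C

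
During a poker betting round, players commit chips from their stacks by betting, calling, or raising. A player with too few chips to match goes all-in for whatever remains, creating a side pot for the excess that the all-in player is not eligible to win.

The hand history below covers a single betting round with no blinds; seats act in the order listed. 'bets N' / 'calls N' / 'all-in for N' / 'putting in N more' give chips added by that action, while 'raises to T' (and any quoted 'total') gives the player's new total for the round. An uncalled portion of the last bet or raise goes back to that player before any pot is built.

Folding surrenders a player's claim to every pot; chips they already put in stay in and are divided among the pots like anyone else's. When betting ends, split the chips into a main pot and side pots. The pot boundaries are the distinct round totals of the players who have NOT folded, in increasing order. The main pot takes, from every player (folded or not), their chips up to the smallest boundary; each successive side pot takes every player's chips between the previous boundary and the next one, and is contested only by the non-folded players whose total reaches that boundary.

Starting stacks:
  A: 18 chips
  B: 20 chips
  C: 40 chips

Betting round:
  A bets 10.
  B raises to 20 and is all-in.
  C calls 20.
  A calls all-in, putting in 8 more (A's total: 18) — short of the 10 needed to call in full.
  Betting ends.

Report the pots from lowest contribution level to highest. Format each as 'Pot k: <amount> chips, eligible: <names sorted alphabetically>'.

Pot 1: 54 chips, eligible: A, B, C
Pot 2: 4 chips, eligible: B, C

Derivation:
Contributions: A=18, B=20, C=20
Pot levels (distinct totals of non-folded players): 18, 20
Layer 1-18: 18 each from A, B, C = 18*3 = 54 chips; eligible A, B, C
Layer 19-20: 2 each from B, C = 2*2 = 4 chips; eligible B, C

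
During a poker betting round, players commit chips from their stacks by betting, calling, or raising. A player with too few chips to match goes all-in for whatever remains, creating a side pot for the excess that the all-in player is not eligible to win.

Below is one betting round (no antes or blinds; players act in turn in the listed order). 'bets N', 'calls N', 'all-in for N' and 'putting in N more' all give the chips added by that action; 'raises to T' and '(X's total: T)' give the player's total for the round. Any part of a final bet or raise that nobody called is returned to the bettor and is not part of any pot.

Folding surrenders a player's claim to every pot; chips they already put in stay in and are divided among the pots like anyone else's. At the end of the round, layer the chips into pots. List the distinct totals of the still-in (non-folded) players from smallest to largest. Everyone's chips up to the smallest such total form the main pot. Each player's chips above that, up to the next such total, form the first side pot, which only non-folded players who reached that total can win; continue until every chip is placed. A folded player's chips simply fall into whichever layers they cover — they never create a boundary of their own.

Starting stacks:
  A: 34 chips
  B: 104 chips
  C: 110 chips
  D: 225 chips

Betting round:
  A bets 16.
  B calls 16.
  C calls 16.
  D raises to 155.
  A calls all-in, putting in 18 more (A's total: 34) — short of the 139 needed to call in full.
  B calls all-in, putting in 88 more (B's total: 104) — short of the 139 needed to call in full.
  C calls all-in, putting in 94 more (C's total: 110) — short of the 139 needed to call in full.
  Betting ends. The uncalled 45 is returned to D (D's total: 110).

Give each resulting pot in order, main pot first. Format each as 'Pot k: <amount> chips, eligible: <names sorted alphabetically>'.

Contributions (after 45 returned to D): A=34, B=104, C=110, D=110
Pot levels (distinct totals of non-folded players): 34, 104, 110
Layer 1-34: 34 each from A, B, C, D = 34*4 = 136 chips; eligible A, B, C, D
Layer 35-104: 70 each from B, C, D = 70*3 = 210 chips; eligible B, C, D
Layer 105-110: 6 each from C, D = 6*2 = 12 chips; eligible C, D

Pot 1: 136 chips, eligible: A, B, C, D
Pot 2: 210 chips, eligible: B, C, D
Pot 3: 12 chips, eligible: C, D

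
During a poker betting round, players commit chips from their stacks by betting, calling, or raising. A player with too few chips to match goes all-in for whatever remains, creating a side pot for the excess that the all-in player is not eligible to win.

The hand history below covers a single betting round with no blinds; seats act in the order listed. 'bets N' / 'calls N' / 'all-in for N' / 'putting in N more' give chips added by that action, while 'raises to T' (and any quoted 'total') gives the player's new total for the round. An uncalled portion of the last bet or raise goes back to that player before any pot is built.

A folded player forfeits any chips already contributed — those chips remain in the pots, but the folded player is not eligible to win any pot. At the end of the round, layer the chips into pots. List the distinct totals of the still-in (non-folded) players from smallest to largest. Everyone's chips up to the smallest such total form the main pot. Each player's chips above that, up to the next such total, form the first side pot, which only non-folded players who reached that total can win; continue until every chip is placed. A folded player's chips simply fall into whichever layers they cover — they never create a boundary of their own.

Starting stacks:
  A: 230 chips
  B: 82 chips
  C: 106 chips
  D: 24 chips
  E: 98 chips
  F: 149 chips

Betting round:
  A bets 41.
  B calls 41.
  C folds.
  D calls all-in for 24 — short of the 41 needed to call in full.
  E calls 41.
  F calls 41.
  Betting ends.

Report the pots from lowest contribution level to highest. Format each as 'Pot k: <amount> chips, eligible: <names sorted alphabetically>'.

Contributions: A=41, B=41, D=24, E=41, F=41
Folded: C
Pot levels (distinct totals of non-folded players): 24, 41
Layer 1-24: 24 each from A, B, D, E, F = 24*5 = 120 chips; eligible A, B, D, E, F
Layer 25-41: 17 each from A, B, E, F = 17*4 = 68 chips; eligible A, B, E, F

Pot 1: 120 chips, eligible: A, B, D, E, F
Pot 2: 68 chips, eligible: A, B, E, F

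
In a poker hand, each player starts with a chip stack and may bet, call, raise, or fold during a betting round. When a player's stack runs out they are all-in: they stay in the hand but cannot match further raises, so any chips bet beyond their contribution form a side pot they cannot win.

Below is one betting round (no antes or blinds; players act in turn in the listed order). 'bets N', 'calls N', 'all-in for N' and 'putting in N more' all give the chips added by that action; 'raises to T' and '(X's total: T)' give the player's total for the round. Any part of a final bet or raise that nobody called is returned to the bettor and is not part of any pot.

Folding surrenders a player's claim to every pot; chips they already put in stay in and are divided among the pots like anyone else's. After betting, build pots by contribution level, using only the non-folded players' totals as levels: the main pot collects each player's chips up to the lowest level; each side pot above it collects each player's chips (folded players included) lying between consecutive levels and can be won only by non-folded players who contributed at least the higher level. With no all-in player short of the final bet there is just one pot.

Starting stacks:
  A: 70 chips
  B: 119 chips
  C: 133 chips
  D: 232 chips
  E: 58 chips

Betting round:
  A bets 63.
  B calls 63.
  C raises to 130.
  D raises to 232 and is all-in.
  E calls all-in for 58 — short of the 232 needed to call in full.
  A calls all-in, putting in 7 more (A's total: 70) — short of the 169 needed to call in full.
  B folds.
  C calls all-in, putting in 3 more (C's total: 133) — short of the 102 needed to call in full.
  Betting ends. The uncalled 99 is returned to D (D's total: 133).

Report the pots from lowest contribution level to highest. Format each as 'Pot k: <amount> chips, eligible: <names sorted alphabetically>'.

Pot 1: 290 chips, eligible: A, C, D, E
Pot 2: 41 chips, eligible: A, C, D
Pot 3: 126 chips, eligible: C, D

Derivation:
Contributions (after 99 returned to D): A=70, B=63, C=133, D=133, E=58
Folded: B
Pot levels (distinct totals of non-folded players): 58, 70, 133
Layer 1-58: 58 each from A, B, C, D, E = 58*5 = 290 chips; eligible A, C, D, E
Layer 59-70: A 12 + B 5 + C 12 + D 12 = 41 chips; eligible A, C, D
Layer 71-133: 63 each from C, D = 63*2 = 126 chips; eligible C, D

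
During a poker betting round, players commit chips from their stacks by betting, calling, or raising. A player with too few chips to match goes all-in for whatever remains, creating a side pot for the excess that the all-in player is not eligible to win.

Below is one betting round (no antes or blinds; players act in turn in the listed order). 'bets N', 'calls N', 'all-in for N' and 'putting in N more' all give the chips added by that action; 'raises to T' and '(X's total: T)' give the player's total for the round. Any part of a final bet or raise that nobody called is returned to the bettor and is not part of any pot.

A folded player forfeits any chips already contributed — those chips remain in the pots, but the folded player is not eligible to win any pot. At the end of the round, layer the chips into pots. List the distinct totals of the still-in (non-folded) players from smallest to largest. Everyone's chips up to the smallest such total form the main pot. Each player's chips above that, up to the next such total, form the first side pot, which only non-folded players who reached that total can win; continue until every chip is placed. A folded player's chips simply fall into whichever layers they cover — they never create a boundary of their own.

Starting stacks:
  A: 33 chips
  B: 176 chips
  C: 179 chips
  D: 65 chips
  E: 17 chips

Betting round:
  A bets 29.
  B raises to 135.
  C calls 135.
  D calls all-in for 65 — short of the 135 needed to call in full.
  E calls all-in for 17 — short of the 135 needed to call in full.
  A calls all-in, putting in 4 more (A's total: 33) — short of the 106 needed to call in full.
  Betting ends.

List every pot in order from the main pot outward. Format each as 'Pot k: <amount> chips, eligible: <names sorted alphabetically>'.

Contributions: A=33, B=135, C=135, D=65, E=17
Pot levels (distinct totals of non-folded players): 17, 33, 65, 135
Layer 1-17: 17 each from A, B, C, D, E = 17*5 = 85 chips; eligible A, B, C, D, E
Layer 18-33: 16 each from A, B, C, D = 16*4 = 64 chips; eligible A, B, C, D
Layer 34-65: 32 each from B, C, D = 32*3 = 96 chips; eligible B, C, D
Layer 66-135: 70 each from B, C = 70*2 = 140 chips; eligible B, C

Pot 1: 85 chips, eligible: A, B, C, D, E
Pot 2: 64 chips, eligible: A, B, C, D
Pot 3: 96 chips, eligible: B, C, D
Pot 4: 140 chips, eligible: B, C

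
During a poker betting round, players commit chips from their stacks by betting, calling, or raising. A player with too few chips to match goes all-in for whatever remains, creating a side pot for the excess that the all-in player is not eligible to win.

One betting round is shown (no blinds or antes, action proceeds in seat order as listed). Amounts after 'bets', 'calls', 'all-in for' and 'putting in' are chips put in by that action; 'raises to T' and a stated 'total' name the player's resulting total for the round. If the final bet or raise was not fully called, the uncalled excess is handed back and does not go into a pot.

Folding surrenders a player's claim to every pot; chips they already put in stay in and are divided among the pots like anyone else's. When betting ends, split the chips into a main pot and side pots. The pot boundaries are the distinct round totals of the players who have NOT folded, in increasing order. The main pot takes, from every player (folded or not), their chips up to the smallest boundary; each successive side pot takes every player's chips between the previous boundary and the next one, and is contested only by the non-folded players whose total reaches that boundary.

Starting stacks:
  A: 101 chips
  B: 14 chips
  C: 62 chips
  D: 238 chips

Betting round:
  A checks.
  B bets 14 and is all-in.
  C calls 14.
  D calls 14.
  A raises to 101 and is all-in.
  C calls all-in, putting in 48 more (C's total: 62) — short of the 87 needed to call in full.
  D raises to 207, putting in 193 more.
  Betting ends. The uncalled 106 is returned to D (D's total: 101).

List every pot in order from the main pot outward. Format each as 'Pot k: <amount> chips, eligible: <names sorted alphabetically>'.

Pot 1: 56 chips, eligible: A, B, C, D
Pot 2: 144 chips, eligible: A, C, D
Pot 3: 78 chips, eligible: A, D

Derivation:
Contributions (after 106 returned to D): A=101, B=14, C=62, D=101
Pot levels (distinct totals of non-folded players): 14, 62, 101
Layer 1-14: 14 each from A, B, C, D = 14*4 = 56 chips; eligible A, B, C, D
Layer 15-62: 48 each from A, C, D = 48*3 = 144 chips; eligible A, C, D
Layer 63-101: 39 each from A, D = 39*2 = 78 chips; eligible A, D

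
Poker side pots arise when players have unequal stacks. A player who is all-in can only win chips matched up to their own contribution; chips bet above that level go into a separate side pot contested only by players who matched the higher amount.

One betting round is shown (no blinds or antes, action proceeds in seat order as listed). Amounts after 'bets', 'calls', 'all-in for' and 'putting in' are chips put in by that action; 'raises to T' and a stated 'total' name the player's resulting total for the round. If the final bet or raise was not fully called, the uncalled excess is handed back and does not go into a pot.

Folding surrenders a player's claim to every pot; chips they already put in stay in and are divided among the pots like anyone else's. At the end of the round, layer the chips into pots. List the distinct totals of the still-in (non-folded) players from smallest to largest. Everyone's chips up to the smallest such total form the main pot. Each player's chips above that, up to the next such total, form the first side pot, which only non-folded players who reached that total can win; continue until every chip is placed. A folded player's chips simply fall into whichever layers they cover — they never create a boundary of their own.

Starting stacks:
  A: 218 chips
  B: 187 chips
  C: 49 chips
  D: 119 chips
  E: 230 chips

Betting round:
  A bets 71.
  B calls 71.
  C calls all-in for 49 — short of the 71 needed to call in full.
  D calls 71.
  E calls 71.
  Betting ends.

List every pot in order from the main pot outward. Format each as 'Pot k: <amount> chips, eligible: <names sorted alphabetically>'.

Contributions: A=71, B=71, C=49, D=71, E=71
Pot levels (distinct totals of non-folded players): 49, 71
Layer 1-49: 49 each from A, B, C, D, E = 49*5 = 245 chips; eligible A, B, C, D, E
Layer 50-71: 22 each from A, B, D, E = 22*4 = 88 chips; eligible A, B, D, E

Pot 1: 245 chips, eligible: A, B, C, D, E
Pot 2: 88 chips, eligible: A, B, D, E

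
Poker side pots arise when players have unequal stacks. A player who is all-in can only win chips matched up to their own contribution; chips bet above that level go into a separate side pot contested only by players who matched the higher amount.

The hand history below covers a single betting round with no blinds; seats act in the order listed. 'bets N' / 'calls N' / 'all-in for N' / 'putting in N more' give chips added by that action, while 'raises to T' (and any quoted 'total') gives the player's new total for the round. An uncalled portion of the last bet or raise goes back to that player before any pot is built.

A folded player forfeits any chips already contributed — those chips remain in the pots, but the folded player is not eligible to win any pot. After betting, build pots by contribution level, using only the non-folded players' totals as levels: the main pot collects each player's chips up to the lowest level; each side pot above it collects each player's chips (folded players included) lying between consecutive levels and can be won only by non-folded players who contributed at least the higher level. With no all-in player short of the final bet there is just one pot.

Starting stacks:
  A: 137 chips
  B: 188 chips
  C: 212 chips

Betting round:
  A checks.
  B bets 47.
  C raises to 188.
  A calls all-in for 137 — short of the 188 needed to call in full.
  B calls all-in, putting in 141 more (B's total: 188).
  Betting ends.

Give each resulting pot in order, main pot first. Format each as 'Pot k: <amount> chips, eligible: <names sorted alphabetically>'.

Contributions: A=137, B=188, C=188
Pot levels (distinct totals of non-folded players): 137, 188
Layer 1-137: 137 each from A, B, C = 137*3 = 411 chips; eligible A, B, C
Layer 138-188: 51 each from B, C = 51*2 = 102 chips; eligible B, C

Pot 1: 411 chips, eligible: A, B, C
Pot 2: 102 chips, eligible: B, C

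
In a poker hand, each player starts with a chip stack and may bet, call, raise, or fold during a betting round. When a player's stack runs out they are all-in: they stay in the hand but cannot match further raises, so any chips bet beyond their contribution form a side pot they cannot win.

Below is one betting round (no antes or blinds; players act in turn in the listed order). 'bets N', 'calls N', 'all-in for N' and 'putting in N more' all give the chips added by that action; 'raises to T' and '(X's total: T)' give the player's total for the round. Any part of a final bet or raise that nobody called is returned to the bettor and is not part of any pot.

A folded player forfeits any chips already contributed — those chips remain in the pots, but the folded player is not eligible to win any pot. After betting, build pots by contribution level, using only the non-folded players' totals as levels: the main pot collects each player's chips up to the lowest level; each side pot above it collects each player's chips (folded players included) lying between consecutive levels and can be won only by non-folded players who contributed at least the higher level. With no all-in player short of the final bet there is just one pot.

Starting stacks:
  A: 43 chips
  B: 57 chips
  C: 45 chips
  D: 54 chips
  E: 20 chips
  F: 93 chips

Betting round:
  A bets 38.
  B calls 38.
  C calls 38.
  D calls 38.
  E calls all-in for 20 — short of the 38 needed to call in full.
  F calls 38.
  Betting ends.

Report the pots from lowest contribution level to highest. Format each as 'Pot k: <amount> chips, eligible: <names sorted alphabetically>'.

Contributions: A=38, B=38, C=38, D=38, E=20, F=38
Pot levels (distinct totals of non-folded players): 20, 38
Layer 1-20: 20 each from A, B, C, D, E, F = 20*6 = 120 chips; eligible A, B, C, D, E, F
Layer 21-38: 18 each from A, B, C, D, F = 18*5 = 90 chips; eligible A, B, C, D, F

Pot 1: 120 chips, eligible: A, B, C, D, E, F
Pot 2: 90 chips, eligible: A, B, C, D, F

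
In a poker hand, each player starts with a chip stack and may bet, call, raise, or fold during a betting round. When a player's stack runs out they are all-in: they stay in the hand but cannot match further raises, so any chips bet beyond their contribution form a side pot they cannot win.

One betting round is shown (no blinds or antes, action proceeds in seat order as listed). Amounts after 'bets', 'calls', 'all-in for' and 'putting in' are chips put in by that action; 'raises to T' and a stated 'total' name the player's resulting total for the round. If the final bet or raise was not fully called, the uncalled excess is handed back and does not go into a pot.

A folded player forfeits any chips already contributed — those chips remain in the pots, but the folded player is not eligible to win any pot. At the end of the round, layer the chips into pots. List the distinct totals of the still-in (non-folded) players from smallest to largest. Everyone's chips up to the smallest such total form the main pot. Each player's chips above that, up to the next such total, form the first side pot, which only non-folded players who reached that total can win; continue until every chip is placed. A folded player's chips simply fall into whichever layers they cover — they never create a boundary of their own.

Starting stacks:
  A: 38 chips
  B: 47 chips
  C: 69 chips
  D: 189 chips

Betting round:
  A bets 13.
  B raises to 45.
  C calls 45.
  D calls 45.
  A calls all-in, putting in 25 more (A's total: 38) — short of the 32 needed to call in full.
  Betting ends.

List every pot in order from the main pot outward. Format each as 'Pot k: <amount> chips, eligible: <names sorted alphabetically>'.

Contributions: A=38, B=45, C=45, D=45
Pot levels (distinct totals of non-folded players): 38, 45
Layer 1-38: 38 each from A, B, C, D = 38*4 = 152 chips; eligible A, B, C, D
Layer 39-45: 7 each from B, C, D = 7*3 = 21 chips; eligible B, C, D

Pot 1: 152 chips, eligible: A, B, C, D
Pot 2: 21 chips, eligible: B, C, D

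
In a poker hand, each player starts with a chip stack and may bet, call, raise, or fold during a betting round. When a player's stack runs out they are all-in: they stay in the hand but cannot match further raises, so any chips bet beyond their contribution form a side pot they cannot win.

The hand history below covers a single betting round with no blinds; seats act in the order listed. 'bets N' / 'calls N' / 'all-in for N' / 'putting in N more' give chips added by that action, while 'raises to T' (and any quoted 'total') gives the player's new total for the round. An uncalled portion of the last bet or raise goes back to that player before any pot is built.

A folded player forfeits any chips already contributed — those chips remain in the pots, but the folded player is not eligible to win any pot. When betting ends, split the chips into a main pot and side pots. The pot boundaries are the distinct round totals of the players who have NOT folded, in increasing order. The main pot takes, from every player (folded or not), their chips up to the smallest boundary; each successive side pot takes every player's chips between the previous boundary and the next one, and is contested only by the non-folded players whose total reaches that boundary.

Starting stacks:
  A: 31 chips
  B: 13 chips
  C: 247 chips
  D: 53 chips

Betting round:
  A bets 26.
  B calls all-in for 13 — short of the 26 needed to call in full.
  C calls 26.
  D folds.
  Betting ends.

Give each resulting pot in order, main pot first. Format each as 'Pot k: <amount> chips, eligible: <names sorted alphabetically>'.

Pot 1: 39 chips, eligible: A, B, C
Pot 2: 26 chips, eligible: A, C

Derivation:
Contributions: A=26, B=13, C=26
Folded: D
Pot levels (distinct totals of non-folded players): 13, 26
Layer 1-13: 13 each from A, B, C = 13*3 = 39 chips; eligible A, B, C
Layer 14-26: 13 each from A, C = 13*2 = 26 chips; eligible A, C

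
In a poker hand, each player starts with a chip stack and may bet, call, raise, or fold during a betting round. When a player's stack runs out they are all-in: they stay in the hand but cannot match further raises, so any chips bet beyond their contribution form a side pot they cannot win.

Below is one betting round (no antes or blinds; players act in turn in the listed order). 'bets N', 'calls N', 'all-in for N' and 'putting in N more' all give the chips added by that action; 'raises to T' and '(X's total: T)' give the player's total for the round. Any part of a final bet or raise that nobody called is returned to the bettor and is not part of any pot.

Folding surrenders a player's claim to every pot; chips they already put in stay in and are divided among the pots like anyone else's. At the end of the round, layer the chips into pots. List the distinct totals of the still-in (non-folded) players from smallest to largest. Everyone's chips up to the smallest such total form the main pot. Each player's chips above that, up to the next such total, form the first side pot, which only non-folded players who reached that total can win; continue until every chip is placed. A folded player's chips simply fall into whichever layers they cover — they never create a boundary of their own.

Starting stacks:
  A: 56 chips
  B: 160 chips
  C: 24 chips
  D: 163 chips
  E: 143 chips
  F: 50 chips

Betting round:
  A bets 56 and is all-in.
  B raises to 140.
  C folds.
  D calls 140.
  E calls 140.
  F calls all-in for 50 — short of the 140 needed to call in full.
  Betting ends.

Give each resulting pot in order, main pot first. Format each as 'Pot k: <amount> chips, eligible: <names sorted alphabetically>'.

Pot 1: 250 chips, eligible: A, B, D, E, F
Pot 2: 24 chips, eligible: A, B, D, E
Pot 3: 252 chips, eligible: B, D, E

Derivation:
Contributions: A=56, B=140, D=140, E=140, F=50
Folded: C
Pot levels (distinct totals of non-folded players): 50, 56, 140
Layer 1-50: 50 each from A, B, D, E, F = 50*5 = 250 chips; eligible A, B, D, E, F
Layer 51-56: 6 each from A, B, D, E = 6*4 = 24 chips; eligible A, B, D, E
Layer 57-140: 84 each from B, D, E = 84*3 = 252 chips; eligible B, D, E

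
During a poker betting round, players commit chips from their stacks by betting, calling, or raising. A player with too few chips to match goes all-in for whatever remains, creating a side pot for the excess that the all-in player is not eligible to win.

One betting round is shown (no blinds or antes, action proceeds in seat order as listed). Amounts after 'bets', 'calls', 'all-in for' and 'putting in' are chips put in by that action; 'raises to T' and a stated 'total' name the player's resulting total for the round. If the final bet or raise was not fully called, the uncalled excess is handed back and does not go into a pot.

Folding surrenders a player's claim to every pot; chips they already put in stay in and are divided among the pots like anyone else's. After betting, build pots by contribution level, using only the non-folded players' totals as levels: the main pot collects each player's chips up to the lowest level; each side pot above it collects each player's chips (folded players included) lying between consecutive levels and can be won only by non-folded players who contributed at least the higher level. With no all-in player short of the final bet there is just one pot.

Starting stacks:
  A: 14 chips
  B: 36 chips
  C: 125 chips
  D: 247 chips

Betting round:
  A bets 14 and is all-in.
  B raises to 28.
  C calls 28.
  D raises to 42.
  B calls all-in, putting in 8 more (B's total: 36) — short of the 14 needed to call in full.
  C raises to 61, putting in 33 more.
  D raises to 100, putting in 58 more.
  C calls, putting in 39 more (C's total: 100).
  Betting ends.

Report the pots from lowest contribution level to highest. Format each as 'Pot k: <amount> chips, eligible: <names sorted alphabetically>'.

Contributions: A=14, B=36, C=100, D=100
Pot levels (distinct totals of non-folded players): 14, 36, 100
Layer 1-14: 14 each from A, B, C, D = 14*4 = 56 chips; eligible A, B, C, D
Layer 15-36: 22 each from B, C, D = 22*3 = 66 chips; eligible B, C, D
Layer 37-100: 64 each from C, D = 64*2 = 128 chips; eligible C, D

Pot 1: 56 chips, eligible: A, B, C, D
Pot 2: 66 chips, eligible: B, C, D
Pot 3: 128 chips, eligible: C, D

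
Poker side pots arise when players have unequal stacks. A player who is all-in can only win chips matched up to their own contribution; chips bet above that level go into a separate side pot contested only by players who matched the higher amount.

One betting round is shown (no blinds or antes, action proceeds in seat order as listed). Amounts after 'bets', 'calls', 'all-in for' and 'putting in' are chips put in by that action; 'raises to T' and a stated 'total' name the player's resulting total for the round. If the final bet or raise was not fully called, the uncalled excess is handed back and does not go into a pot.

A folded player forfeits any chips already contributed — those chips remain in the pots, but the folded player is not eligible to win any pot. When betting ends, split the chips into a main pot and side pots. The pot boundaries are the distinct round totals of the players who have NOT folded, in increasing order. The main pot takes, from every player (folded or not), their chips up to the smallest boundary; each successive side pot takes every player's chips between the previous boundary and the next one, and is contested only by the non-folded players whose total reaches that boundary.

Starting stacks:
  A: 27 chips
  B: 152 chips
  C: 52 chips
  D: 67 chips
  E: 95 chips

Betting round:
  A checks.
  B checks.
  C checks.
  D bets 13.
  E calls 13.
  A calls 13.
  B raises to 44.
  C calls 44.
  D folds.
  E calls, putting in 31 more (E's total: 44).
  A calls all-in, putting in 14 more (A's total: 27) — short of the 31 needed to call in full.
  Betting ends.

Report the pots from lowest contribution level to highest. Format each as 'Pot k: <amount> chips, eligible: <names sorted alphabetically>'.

Pot 1: 121 chips, eligible: A, B, C, E
Pot 2: 51 chips, eligible: B, C, E

Derivation:
Contributions: A=27, B=44, C=44, D=13, E=44
Folded: D
Pot levels (distinct totals of non-folded players): 27, 44
Layer 1-27: A 27 + B 27 + C 27 + D 13 + E 27 = 121 chips; eligible A, B, C, E
Layer 28-44: 17 each from B, C, E = 17*3 = 51 chips; eligible B, C, E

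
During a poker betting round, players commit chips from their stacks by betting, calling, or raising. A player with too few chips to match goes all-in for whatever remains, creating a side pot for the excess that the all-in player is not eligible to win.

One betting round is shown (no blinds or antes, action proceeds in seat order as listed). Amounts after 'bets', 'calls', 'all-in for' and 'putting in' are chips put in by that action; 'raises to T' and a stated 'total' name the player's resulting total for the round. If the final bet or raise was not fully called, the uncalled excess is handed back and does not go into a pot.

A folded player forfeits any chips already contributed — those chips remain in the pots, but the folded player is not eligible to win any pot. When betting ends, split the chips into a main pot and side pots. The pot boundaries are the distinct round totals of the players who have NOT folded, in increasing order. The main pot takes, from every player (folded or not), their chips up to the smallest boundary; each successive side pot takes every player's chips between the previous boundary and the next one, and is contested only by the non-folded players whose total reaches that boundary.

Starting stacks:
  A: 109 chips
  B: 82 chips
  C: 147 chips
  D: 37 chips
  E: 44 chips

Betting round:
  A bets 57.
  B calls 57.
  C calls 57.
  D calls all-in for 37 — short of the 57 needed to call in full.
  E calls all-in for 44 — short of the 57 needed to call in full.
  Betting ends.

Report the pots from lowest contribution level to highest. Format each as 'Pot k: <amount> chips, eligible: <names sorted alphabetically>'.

Contributions: A=57, B=57, C=57, D=37, E=44
Pot levels (distinct totals of non-folded players): 37, 44, 57
Layer 1-37: 37 each from A, B, C, D, E = 37*5 = 185 chips; eligible A, B, C, D, E
Layer 38-44: 7 each from A, B, C, E = 7*4 = 28 chips; eligible A, B, C, E
Layer 45-57: 13 each from A, B, C = 13*3 = 39 chips; eligible A, B, C

Pot 1: 185 chips, eligible: A, B, C, D, E
Pot 2: 28 chips, eligible: A, B, C, E
Pot 3: 39 chips, eligible: A, B, C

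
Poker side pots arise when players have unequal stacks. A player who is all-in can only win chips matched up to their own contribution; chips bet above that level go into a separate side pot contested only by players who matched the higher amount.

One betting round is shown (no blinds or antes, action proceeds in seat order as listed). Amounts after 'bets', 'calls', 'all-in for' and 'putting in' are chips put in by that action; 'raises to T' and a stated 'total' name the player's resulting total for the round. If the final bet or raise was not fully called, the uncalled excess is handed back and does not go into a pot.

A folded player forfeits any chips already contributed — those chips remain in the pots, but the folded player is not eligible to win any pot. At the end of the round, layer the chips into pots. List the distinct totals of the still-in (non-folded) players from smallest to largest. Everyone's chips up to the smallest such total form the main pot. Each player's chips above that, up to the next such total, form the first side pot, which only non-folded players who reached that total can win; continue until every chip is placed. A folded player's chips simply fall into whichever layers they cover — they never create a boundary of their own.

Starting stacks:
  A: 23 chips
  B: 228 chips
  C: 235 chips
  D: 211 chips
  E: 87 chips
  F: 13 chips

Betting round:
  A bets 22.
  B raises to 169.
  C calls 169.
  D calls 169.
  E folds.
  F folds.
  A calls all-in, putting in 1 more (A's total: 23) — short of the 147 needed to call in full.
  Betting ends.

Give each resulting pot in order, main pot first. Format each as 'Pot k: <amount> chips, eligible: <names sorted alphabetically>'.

Contributions: A=23, B=169, C=169, D=169
Folded: E, F
Pot levels (distinct totals of non-folded players): 23, 169
Layer 1-23: 23 each from A, B, C, D = 23*4 = 92 chips; eligible A, B, C, D
Layer 24-169: 146 each from B, C, D = 146*3 = 438 chips; eligible B, C, D

Pot 1: 92 chips, eligible: A, B, C, D
Pot 2: 438 chips, eligible: B, C, D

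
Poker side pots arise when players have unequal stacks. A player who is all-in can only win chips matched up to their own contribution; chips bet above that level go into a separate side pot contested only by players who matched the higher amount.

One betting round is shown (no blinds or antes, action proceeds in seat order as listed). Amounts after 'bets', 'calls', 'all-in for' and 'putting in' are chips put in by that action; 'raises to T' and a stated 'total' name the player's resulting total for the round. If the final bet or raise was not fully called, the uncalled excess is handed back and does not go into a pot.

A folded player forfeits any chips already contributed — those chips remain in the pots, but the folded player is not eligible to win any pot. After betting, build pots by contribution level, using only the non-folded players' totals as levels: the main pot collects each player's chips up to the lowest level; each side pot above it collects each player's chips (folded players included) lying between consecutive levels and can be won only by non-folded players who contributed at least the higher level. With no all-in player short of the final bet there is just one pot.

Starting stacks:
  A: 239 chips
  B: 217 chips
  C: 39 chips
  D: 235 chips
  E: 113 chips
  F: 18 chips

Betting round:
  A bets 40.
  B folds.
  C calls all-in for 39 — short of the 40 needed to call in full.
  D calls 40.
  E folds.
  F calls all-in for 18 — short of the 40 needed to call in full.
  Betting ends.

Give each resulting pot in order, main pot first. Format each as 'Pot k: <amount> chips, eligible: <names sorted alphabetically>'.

Contributions: A=40, C=39, D=40, F=18
Folded: B, E
Pot levels (distinct totals of non-folded players): 18, 39, 40
Layer 1-18: 18 each from A, C, D, F = 18*4 = 72 chips; eligible A, C, D, F
Layer 19-39: 21 each from A, C, D = 21*3 = 63 chips; eligible A, C, D
Layer 40-40: 1 each from A, D = 1*2 = 2 chips; eligible A, D

Pot 1: 72 chips, eligible: A, C, D, F
Pot 2: 63 chips, eligible: A, C, D
Pot 3: 2 chips, eligible: A, D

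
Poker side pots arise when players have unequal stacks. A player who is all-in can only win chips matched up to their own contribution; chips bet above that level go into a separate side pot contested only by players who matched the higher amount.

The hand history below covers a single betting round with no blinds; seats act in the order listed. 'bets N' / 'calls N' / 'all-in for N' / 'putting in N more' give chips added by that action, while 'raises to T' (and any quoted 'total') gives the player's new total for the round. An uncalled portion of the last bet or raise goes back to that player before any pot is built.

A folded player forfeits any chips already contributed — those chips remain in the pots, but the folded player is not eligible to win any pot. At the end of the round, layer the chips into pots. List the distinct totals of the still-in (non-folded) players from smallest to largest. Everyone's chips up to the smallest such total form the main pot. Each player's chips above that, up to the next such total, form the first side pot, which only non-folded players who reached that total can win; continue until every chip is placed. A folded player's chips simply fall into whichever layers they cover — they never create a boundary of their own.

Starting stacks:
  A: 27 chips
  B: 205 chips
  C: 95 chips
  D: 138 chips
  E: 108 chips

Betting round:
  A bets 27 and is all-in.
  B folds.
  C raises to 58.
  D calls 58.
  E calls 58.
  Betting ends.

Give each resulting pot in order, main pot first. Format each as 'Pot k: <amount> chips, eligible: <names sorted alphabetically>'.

Pot 1: 108 chips, eligible: A, C, D, E
Pot 2: 93 chips, eligible: C, D, E

Derivation:
Contributions: A=27, C=58, D=58, E=58
Folded: B
Pot levels (distinct totals of non-folded players): 27, 58
Layer 1-27: 27 each from A, C, D, E = 27*4 = 108 chips; eligible A, C, D, E
Layer 28-58: 31 each from C, D, E = 31*3 = 93 chips; eligible C, D, E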